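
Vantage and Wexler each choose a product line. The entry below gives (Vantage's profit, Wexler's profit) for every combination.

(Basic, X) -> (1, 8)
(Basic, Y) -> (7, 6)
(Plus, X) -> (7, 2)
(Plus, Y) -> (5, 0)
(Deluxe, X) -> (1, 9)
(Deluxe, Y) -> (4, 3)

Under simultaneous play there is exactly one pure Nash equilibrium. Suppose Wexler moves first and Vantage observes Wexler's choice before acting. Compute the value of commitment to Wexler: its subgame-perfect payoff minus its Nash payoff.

Solve by backward induction (Wexler leads).
- X: Vantage compares 1, 7, 1 and picks Plus; Wexler would get 2.
- Y: Vantage compares 7, 5, 4 and picks Basic; Wexler would get 6.
Maximizing over 2, 6, Wexler chooses Y. Subgame-perfect outcome: (Basic, Y) with payoffs (7, 6).
Under simultaneous play:
Vantage's best replies: X→Plus; Y→Basic.
Wexler's best replies: Basic→X; Plus→X; Deluxe→X.
Only (Plus, X) has each player best-responding; Nash payoffs (7, 2).
Wexler's commitment gain: 6 − 2 = 4.

4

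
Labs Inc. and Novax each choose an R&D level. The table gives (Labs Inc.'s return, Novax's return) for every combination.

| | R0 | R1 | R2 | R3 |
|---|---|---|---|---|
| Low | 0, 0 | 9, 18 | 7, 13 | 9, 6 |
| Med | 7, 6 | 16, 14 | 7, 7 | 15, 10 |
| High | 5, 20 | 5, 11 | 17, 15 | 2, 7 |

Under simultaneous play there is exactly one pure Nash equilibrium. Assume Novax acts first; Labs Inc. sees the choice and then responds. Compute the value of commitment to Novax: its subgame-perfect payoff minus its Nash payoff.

1

Solve by backward induction (Novax leads).
- R0 → Labs Inc. plays Med (best of 0, 7, 5); Novax gets 6.
- R1 → Labs Inc. plays Med (best of 9, 16, 5); Novax gets 14.
- R2 → Labs Inc. plays High (best of 7, 7, 17); Novax gets 15.
- R3 → Labs Inc. plays Med (best of 9, 15, 2); Novax gets 10.
Among 6, 14, 15, 10, the best is 15 at R2. Subgame-perfect outcome: (High, R2) with payoffs (17, 15).
Now find the simultaneous Nash equilibrium.
Labs Inc.'s best replies: R0→Med; R1→Med; R2→High; R3→Med.
Novax's best replies: Low→R1; Med→R1; High→R0.
The unique mutual best reply is (Med, R1), giving (16, 14).
Novax's commitment gain: 15 − 14 = 1.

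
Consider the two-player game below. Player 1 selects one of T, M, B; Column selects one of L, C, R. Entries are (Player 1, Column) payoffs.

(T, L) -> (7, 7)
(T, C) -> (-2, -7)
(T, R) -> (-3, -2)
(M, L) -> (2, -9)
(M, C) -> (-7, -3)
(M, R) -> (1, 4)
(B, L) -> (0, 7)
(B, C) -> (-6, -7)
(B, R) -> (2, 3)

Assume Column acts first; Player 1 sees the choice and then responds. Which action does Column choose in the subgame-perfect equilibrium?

Solve by backward induction (Column leads).
- L: Player 1 compares 7, 2, 0 and picks T; Column would get 7.
- C: Player 1 compares -2, -7, -6 and picks T; Column would get -7.
- R: Player 1 compares -3, 1, 2 and picks B; Column would get 3.
Among 7, -7, 3, the best is 7 at L. Subgame-perfect outcome: (T, L) with payoffs (7, 7).

L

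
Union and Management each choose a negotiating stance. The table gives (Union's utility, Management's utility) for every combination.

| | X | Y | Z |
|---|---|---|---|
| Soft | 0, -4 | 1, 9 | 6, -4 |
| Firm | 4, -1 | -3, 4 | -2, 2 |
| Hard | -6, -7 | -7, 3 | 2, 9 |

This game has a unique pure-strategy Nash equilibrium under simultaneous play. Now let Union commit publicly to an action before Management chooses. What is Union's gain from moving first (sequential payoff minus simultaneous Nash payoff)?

1

Solve by backward induction (Union leads).
- Soft: BR = Y, leader payoff 1.
- Firm: BR = Y, leader payoff -3.
- Hard: BR = Z, leader payoff 2.
Maximizing over 1, -3, 2, Union chooses Hard. Subgame-perfect outcome: (Hard, Z) with payoffs (2, 9).
For the simultaneous game, intersect best replies.
Union's best replies: X→Firm; Y→Soft; Z→Soft.
Management's best replies: Soft→Y; Firm→Y; Hard→Z.
Only (Soft, Y) has each player best-responding; Nash payoffs (1, 9).
Union's commitment gain: 2 − 1 = 1.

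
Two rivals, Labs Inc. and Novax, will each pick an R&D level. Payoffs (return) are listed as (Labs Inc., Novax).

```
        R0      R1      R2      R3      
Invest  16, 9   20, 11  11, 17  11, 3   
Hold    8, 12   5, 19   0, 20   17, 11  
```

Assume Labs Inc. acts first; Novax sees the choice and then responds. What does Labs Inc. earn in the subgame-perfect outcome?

Backward induction with Labs Inc. moving first.
- Invest → Novax plays R2 (best of 9, 11, 17, 3); Labs Inc. gets 11.
- Hold → Novax plays R2 (best of 12, 19, 20, 11); Labs Inc. gets 0.
Among 11, 0, the best is 11 at Invest. Subgame-perfect outcome: (Invest, R2) with payoffs (11, 17).

11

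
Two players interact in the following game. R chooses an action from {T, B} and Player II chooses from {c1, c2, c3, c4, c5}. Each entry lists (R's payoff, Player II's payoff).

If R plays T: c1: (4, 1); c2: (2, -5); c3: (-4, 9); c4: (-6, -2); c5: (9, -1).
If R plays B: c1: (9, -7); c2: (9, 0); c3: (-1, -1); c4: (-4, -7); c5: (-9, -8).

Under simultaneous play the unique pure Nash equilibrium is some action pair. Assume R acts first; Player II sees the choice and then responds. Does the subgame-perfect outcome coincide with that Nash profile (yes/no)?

yes

Work backward from Player II's decision.
- T: BR = c3, leader payoff -4.
- B: BR = c2, leader payoff 9.
Maximizing over -4, 9, R chooses B. Subgame-perfect outcome: (B, c2) with payoffs (9, 0).
For the simultaneous game, intersect best replies.
R's best replies: c1→B; c2→B; c3→B; c4→B; c5→T.
Player II's best replies: T→c3; B→c2.
The unique mutual best reply is (B, c2), giving (9, 0).
Sequential outcome (B, c2) coincides with the Nash profile (B, c2).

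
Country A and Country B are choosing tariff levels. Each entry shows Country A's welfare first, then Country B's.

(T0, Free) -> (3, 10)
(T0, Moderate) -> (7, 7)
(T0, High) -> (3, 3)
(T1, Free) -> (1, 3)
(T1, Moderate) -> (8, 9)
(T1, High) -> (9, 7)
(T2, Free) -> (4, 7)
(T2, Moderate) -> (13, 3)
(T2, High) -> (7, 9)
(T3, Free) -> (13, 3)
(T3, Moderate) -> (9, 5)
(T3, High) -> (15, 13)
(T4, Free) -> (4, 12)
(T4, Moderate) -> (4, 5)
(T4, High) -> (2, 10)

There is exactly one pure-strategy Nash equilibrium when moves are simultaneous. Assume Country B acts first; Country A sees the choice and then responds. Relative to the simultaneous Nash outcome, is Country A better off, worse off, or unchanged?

Work backward from Country A's decision.
- Free → Country A plays T3 (best of 3, 1, 4, 13, 4); Country B gets 3.
- Moderate → Country A plays T2 (best of 7, 8, 13, 9, 4); Country B gets 3.
- High → Country A plays T3 (best of 3, 9, 7, 15, 2); Country B gets 13.
Country B's induced payoffs are 3, 3, 13, so Country B commits to High. Subgame-perfect outcome: (T3, High) with payoffs (15, 13).
Now find the simultaneous Nash equilibrium.
Country A's best replies: Free→T3; Moderate→T2; High→T3.
Country B's best replies: T0→Free; T1→Moderate; T2→High; T3→High; T4→Free.
Only (T3, High) has each player best-responding; Nash payoffs (15, 13).
Country A earns 15 sequentially versus 15 at the Nash outcome: unchanged.

unchanged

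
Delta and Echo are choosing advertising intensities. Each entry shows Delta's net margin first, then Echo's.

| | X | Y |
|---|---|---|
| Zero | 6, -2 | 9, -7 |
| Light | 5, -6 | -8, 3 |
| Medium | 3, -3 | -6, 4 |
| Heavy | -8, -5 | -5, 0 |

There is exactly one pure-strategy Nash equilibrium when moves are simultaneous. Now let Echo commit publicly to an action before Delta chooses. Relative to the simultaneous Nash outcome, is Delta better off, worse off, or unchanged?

Delta best-responds to each possible Echo move:
- X → Delta plays Zero (best of 6, 5, 3, -8); Echo gets -2.
- Y → Delta plays Zero (best of 9, -8, -6, -5); Echo gets -7.
Echo's induced payoffs are -2, -7, so Echo commits to X. Subgame-perfect outcome: (Zero, X) with payoffs (6, -2).
Under simultaneous play:
Delta's best replies: X→Zero; Y→Zero.
Echo's best replies: Zero→X; Light→Y; Medium→Y; Heavy→Y.
Only (Zero, X) has each player best-responding; Nash payoffs (6, -2).
Delta earns 6 sequentially versus 6 at the Nash outcome: unchanged.

unchanged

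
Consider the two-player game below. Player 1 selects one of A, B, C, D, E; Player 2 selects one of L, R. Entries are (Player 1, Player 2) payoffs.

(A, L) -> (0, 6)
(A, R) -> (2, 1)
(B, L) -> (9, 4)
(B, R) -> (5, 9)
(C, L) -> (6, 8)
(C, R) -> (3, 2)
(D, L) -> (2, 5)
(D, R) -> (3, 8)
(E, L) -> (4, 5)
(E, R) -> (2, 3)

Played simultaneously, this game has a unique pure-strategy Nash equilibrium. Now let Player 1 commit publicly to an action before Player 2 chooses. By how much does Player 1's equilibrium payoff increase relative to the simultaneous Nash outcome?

1

Solve by backward induction (Player 1 leads).
- A: BR = L, leader payoff 0.
- B: BR = R, leader payoff 5.
- C: BR = L, leader payoff 6.
- D: BR = R, leader payoff 3.
- E: BR = L, leader payoff 4.
Among 0, 5, 6, 3, 4, the best is 6 at C. Subgame-perfect outcome: (C, L) with payoffs (6, 8).
Now find the simultaneous Nash equilibrium.
Player 1's best replies: L→B; R→B.
Player 2's best replies: A→L; B→R; C→L; D→R; E→L.
The unique mutual best reply is (B, R), giving (5, 9).
Player 1's commitment gain: 6 − 5 = 1.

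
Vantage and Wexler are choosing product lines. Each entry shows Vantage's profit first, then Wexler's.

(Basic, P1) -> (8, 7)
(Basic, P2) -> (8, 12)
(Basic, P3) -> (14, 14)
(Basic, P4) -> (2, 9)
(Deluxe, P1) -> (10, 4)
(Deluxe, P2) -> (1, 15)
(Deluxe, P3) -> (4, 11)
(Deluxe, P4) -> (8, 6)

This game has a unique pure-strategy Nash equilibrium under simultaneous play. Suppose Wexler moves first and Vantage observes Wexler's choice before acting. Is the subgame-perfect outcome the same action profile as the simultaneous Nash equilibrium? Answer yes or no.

yes

Work backward from Vantage's decision.
- P1 → Vantage plays Deluxe (best of 8, 10); Wexler gets 4.
- P2 → Vantage plays Basic (best of 8, 1); Wexler gets 12.
- P3 → Vantage plays Basic (best of 14, 4); Wexler gets 14.
- P4 → Vantage plays Deluxe (best of 2, 8); Wexler gets 6.
Wexler's induced payoffs are 4, 12, 14, 6, so Wexler commits to P3. Subgame-perfect outcome: (Basic, P3) with payoffs (14, 14).
Under simultaneous play:
Vantage's best replies: P1→Deluxe; P2→Basic; P3→Basic; P4→Deluxe.
Wexler's best replies: Basic→P3; Deluxe→P2.
Only (Basic, P3) has each player best-responding; Nash payoffs (14, 14).
Sequential outcome (Basic, P3) coincides with the Nash profile (Basic, P3).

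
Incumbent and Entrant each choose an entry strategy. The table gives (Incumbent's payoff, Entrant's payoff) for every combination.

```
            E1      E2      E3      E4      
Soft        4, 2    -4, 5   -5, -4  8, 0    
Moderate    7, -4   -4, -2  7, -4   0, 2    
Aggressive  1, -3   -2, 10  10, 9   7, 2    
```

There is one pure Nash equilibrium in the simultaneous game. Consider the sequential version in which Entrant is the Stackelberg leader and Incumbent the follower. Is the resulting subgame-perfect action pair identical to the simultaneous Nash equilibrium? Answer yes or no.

Backward induction with Entrant moving first.
- E1: Incumbent compares 4, 7, 1 and picks Moderate; Entrant would get -4.
- E2: Incumbent compares -4, -4, -2 and picks Aggressive; Entrant would get 10.
- E3: Incumbent compares -5, 7, 10 and picks Aggressive; Entrant would get 9.
- E4: Incumbent compares 8, 0, 7 and picks Soft; Entrant would get 0.
Among -4, 10, 9, 0, the best is 10 at E2. Subgame-perfect outcome: (Aggressive, E2) with payoffs (-2, 10).
Now find the simultaneous Nash equilibrium.
Incumbent's best replies: E1→Moderate; E2→Aggressive; E3→Aggressive; E4→Soft.
Entrant's best replies: Soft→E2; Moderate→E4; Aggressive→E2.
The unique mutual best reply is (Aggressive, E2), giving (-2, 10).
Sequential outcome (Aggressive, E2) coincides with the Nash profile (Aggressive, E2).

yes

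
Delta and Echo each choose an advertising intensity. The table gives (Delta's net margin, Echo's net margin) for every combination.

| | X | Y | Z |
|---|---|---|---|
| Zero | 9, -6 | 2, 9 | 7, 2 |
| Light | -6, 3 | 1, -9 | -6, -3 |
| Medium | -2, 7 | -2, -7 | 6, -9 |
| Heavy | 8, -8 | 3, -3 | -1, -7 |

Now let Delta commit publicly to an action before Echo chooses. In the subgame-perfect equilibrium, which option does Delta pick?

Heavy

Solve by backward induction (Delta leads).
- Zero: Echo compares -6, 9, 2 and picks Y; Delta would get 2.
- Light: Echo compares 3, -9, -3 and picks X; Delta would get -6.
- Medium: Echo compares 7, -7, -9 and picks X; Delta would get -2.
- Heavy: Echo compares -8, -3, -7 and picks Y; Delta would get 3.
Maximizing over 2, -6, -2, 3, Delta chooses Heavy. Subgame-perfect outcome: (Heavy, Y) with payoffs (3, -3).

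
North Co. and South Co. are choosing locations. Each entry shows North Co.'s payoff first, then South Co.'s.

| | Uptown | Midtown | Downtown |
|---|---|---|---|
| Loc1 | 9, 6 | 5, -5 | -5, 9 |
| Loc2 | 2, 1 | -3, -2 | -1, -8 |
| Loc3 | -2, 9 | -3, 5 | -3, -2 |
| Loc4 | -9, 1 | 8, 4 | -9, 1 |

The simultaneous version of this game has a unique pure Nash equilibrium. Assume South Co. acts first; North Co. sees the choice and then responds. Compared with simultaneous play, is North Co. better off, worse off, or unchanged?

better off

North Co. best-responds to each possible South Co. move:
- Uptown: North Co. compares 9, 2, -2, -9 and picks Loc1; South Co. would get 6.
- Midtown: North Co. compares 5, -3, -3, 8 and picks Loc4; South Co. would get 4.
- Downtown: North Co. compares -5, -1, -3, -9 and picks Loc2; South Co. would get -8.
Maximizing over 6, 4, -8, South Co. chooses Uptown. Subgame-perfect outcome: (Loc1, Uptown) with payoffs (9, 6).
For the simultaneous game, intersect best replies.
North Co.'s best replies: Uptown→Loc1; Midtown→Loc4; Downtown→Loc2.
South Co.'s best replies: Loc1→Downtown; Loc2→Uptown; Loc3→Uptown; Loc4→Midtown.
Only (Loc4, Midtown) has each player best-responding; Nash payoffs (8, 4).
North Co. earns 9 sequentially versus 8 at the Nash outcome: better off.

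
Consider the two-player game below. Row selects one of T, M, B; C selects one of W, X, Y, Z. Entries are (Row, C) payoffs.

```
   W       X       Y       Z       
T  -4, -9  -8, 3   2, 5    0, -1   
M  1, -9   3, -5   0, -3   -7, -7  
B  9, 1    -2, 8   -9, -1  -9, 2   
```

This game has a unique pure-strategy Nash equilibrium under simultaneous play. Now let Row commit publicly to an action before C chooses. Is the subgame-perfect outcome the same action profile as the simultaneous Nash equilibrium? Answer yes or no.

Solve by backward induction (Row leads).
- T: BR = Y, leader payoff 2.
- M: BR = Y, leader payoff 0.
- B: BR = X, leader payoff -2.
Maximizing over 2, 0, -2, Row chooses T. Subgame-perfect outcome: (T, Y) with payoffs (2, 5).
For the simultaneous game, intersect best replies.
Row's best replies: W→B; X→M; Y→T; Z→T.
C's best replies: T→Y; M→Y; B→X.
Only (T, Y) has each player best-responding; Nash payoffs (2, 5).
Sequential outcome (T, Y) coincides with the Nash profile (T, Y).

yes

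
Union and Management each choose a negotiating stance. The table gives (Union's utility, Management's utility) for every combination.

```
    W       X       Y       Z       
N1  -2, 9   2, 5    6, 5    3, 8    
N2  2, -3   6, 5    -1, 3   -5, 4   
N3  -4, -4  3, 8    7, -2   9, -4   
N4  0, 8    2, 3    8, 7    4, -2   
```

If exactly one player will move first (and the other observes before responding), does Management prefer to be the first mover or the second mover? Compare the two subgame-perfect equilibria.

If Union leads: Management's best replies are N1→W, N2→X, N3→X, N4→W; Union's induced payoffs -2, 6, 3, 0; outcome (N2, X), payoffs (6, 5).
If Management leads: Union's best replies are W→N2, X→N2, Y→N4, Z→N3; Management's induced payoffs -3, 5, 7, -4; outcome (N4, Y), payoffs (8, 7).
Management gets 7 moving first and 5 moving second, so Management prefers to move first.

first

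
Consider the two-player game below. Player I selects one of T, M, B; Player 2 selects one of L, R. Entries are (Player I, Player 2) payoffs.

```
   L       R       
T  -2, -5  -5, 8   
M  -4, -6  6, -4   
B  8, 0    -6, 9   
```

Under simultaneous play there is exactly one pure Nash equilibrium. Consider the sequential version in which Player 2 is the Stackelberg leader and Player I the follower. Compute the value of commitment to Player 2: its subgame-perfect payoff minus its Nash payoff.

Player I best-responds to each possible Player 2 move:
- L: Player I compares -2, -4, 8 and picks B; Player 2 would get 0.
- R: Player I compares -5, 6, -6 and picks M; Player 2 would get -4.
Player 2's induced payoffs are 0, -4, so Player 2 commits to L. Subgame-perfect outcome: (B, L) with payoffs (8, 0).
Under simultaneous play:
Player I's best replies: L→B; R→M.
Player 2's best replies: T→R; M→R; B→R.
Only (M, R) has each player best-responding; Nash payoffs (6, -4).
Player 2's commitment gain: 0 − -4 = 4.

4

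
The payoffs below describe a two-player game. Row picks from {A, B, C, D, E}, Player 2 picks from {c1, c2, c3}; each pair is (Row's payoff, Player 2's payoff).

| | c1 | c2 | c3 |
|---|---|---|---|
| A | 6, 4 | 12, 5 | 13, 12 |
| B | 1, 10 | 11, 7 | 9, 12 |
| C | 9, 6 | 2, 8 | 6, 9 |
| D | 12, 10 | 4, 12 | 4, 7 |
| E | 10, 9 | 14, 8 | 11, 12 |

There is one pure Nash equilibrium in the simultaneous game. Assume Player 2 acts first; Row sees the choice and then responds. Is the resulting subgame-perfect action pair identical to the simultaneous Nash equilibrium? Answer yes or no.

yes

Solve by backward induction (Player 2 leads).
- c1: BR = D, leader payoff 10.
- c2: BR = E, leader payoff 8.
- c3: BR = A, leader payoff 12.
Player 2's induced payoffs are 10, 8, 12, so Player 2 commits to c3. Subgame-perfect outcome: (A, c3) with payoffs (13, 12).
Under simultaneous play:
Row's best replies: c1→D; c2→E; c3→A.
Player 2's best replies: A→c3; B→c3; C→c3; D→c2; E→c3.
The unique mutual best reply is (A, c3), giving (13, 12).
Sequential outcome (A, c3) coincides with the Nash profile (A, c3).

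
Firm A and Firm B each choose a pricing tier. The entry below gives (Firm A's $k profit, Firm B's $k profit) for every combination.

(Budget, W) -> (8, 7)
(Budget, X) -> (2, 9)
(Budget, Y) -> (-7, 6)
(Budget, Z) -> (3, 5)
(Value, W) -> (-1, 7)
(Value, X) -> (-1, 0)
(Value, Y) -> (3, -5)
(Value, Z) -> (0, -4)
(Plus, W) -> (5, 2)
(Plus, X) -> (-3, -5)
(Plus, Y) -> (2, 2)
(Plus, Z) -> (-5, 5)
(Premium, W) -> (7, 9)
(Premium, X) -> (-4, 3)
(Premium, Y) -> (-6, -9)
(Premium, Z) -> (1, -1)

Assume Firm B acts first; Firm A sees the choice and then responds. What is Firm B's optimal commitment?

Backward induction with Firm B moving first.
- W: BR = Budget, leader payoff 7.
- X: BR = Budget, leader payoff 9.
- Y: BR = Value, leader payoff -5.
- Z: BR = Budget, leader payoff 5.
Maximizing over 7, 9, -5, 5, Firm B chooses X. Subgame-perfect outcome: (Budget, X) with payoffs (2, 9).

X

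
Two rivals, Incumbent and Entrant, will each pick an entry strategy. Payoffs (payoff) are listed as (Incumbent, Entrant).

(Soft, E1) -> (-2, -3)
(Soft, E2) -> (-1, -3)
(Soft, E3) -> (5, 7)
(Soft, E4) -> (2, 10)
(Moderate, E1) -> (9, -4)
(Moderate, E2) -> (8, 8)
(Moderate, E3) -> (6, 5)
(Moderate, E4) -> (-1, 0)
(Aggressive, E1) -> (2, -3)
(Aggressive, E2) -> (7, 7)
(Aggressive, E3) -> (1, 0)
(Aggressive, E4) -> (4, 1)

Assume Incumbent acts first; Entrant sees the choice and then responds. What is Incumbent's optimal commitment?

Moderate

Solve by backward induction (Incumbent leads).
- Soft: BR = E4, leader payoff 2.
- Moderate: BR = E2, leader payoff 8.
- Aggressive: BR = E2, leader payoff 7.
Maximizing over 2, 8, 7, Incumbent chooses Moderate. Subgame-perfect outcome: (Moderate, E2) with payoffs (8, 8).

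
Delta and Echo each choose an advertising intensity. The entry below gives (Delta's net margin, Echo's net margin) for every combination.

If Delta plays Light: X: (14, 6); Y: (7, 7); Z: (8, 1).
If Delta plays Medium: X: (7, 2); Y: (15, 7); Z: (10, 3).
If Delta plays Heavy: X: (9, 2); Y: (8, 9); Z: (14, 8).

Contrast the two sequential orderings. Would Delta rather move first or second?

first

If Delta leads: Echo's best replies are Light→Y, Medium→Y, Heavy→Y; Delta's induced payoffs 7, 15, 8; outcome (Medium, Y), payoffs (15, 7).
If Echo leads: Delta's best replies are X→Light, Y→Medium, Z→Heavy; Echo's induced payoffs 6, 7, 8; outcome (Heavy, Z), payoffs (14, 8).
Delta gets 15 moving first and 14 moving second, so Delta prefers to move first.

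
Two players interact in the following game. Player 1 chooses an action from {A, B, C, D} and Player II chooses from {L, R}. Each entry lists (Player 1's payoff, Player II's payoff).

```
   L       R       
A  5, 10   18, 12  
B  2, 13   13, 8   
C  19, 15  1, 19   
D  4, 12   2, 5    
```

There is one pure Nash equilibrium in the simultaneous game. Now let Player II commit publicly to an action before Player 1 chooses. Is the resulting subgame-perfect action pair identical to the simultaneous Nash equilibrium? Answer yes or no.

no

Solve by backward induction (Player II leads).
- L → Player 1 plays C (best of 5, 2, 19, 4); Player II gets 15.
- R → Player 1 plays A (best of 18, 13, 1, 2); Player II gets 12.
Maximizing over 15, 12, Player II chooses L. Subgame-perfect outcome: (C, L) with payoffs (19, 15).
Under simultaneous play:
Player 1's best replies: L→C; R→A.
Player II's best replies: A→R; B→L; C→R; D→L.
Only (A, R) has each player best-responding; Nash payoffs (18, 12).
Sequential outcome (C, L) differs from the Nash profile (A, R).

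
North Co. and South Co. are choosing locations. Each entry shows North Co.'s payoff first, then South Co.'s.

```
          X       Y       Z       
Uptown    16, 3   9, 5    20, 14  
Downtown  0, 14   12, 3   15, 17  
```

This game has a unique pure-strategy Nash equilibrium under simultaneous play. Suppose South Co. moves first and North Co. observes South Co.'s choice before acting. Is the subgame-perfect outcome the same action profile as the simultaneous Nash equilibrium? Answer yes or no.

yes

Work backward from North Co.'s decision.
- X: BR = Uptown, leader payoff 3.
- Y: BR = Downtown, leader payoff 3.
- Z: BR = Uptown, leader payoff 14.
South Co.'s induced payoffs are 3, 3, 14, so South Co. commits to Z. Subgame-perfect outcome: (Uptown, Z) with payoffs (20, 14).
For the simultaneous game, intersect best replies.
North Co.'s best replies: X→Uptown; Y→Downtown; Z→Uptown.
South Co.'s best replies: Uptown→Z; Downtown→Z.
The unique mutual best reply is (Uptown, Z), giving (20, 14).
Sequential outcome (Uptown, Z) coincides with the Nash profile (Uptown, Z).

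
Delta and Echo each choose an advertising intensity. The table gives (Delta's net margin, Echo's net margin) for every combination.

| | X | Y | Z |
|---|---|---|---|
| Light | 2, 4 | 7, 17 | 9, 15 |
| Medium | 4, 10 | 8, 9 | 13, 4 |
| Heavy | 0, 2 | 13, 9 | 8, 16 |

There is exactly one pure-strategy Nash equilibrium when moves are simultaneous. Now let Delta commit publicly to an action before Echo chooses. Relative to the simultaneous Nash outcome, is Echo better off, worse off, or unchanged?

Work backward from Echo's decision.
- Light → Echo plays Y (best of 4, 17, 15); Delta gets 7.
- Medium → Echo plays X (best of 10, 9, 4); Delta gets 4.
- Heavy → Echo plays Z (best of 2, 9, 16); Delta gets 8.
Delta's induced payoffs are 7, 4, 8, so Delta commits to Heavy. Subgame-perfect outcome: (Heavy, Z) with payoffs (8, 16).
For the simultaneous game, intersect best replies.
Delta's best replies: X→Medium; Y→Heavy; Z→Medium.
Echo's best replies: Light→Y; Medium→X; Heavy→Z.
Only (Medium, X) has each player best-responding; Nash payoffs (4, 10).
Echo earns 16 sequentially versus 10 at the Nash outcome: better off.

better off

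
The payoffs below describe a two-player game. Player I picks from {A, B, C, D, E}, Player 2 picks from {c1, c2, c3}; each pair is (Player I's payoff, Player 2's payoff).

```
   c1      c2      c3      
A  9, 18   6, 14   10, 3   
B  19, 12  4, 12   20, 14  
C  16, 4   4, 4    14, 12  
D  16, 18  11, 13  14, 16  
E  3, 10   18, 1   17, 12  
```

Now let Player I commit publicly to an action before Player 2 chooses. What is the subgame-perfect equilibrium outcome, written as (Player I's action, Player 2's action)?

Work backward from Player 2's decision.
- A: Player 2 compares 18, 14, 3 and picks c1; Player I would get 9.
- B: Player 2 compares 12, 12, 14 and picks c3; Player I would get 20.
- C: Player 2 compares 4, 4, 12 and picks c3; Player I would get 14.
- D: Player 2 compares 18, 13, 16 and picks c1; Player I would get 16.
- E: Player 2 compares 10, 1, 12 and picks c3; Player I would get 17.
Player I's induced payoffs are 9, 20, 14, 16, 17, so Player I commits to B. Subgame-perfect outcome: (B, c3) with payoffs (20, 14).

(B, c3)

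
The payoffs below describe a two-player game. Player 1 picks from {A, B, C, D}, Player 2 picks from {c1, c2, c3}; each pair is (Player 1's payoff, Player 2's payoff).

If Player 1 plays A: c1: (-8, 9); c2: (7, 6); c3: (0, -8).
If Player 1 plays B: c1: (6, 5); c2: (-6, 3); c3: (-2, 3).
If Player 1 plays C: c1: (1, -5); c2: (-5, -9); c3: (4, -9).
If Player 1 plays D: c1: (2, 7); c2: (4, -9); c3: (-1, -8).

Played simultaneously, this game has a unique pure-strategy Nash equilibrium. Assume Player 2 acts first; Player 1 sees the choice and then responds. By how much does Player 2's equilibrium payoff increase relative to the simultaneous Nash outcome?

Backward induction with Player 2 moving first.
- c1: Player 1 compares -8, 6, 1, 2 and picks B; Player 2 would get 5.
- c2: Player 1 compares 7, -6, -5, 4 and picks A; Player 2 would get 6.
- c3: Player 1 compares 0, -2, 4, -1 and picks C; Player 2 would get -9.
Among 5, 6, -9, the best is 6 at c2. Subgame-perfect outcome: (A, c2) with payoffs (7, 6).
Under simultaneous play:
Player 1's best replies: c1→B; c2→A; c3→C.
Player 2's best replies: A→c1; B→c1; C→c1; D→c1.
Only (B, c1) has each player best-responding; Nash payoffs (6, 5).
Player 2's commitment gain: 6 − 5 = 1.

1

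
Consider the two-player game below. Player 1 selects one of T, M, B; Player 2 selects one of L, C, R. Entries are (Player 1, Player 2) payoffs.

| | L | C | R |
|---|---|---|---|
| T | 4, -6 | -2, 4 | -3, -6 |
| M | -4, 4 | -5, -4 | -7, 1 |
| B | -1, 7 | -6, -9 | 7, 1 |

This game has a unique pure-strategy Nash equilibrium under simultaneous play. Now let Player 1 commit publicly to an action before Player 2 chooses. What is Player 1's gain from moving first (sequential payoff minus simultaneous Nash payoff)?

1

Backward induction with Player 1 moving first.
- T → Player 2 plays C (best of -6, 4, -6); Player 1 gets -2.
- M → Player 2 plays L (best of 4, -4, 1); Player 1 gets -4.
- B → Player 2 plays L (best of 7, -9, 1); Player 1 gets -1.
Among -2, -4, -1, the best is -1 at B. Subgame-perfect outcome: (B, L) with payoffs (-1, 7).
Now find the simultaneous Nash equilibrium.
Player 1's best replies: L→T; C→T; R→B.
Player 2's best replies: T→C; M→L; B→L.
Only (T, C) has each player best-responding; Nash payoffs (-2, 4).
Player 1's commitment gain: -1 − -2 = 1.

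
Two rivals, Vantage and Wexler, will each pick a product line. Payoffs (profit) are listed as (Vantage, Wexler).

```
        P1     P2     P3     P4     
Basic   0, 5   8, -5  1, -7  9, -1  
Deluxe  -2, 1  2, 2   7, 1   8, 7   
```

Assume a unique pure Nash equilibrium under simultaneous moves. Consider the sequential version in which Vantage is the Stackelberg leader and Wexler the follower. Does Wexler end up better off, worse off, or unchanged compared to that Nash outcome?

Backward induction with Vantage moving first.
- Basic → Wexler plays P1 (best of 5, -5, -7, -1); Vantage gets 0.
- Deluxe → Wexler plays P4 (best of 1, 2, 1, 7); Vantage gets 8.
Vantage's induced payoffs are 0, 8, so Vantage commits to Deluxe. Subgame-perfect outcome: (Deluxe, P4) with payoffs (8, 7).
For the simultaneous game, intersect best replies.
Vantage's best replies: P1→Basic; P2→Basic; P3→Deluxe; P4→Basic.
Wexler's best replies: Basic→P1; Deluxe→P4.
The unique mutual best reply is (Basic, P1), giving (0, 5).
Wexler earns 7 sequentially versus 5 at the Nash outcome: better off.

better off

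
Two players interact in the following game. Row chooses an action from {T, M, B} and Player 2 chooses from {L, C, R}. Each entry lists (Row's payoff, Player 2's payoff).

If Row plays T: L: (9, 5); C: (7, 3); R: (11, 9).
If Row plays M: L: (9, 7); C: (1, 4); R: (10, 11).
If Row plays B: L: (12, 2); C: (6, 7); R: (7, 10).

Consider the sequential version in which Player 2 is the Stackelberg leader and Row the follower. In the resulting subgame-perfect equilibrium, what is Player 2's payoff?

Work backward from Row's decision.
- L → Row plays B (best of 9, 9, 12); Player 2 gets 2.
- C → Row plays T (best of 7, 1, 6); Player 2 gets 3.
- R → Row plays T (best of 11, 10, 7); Player 2 gets 9.
Among 2, 3, 9, the best is 9 at R. Subgame-perfect outcome: (T, R) with payoffs (11, 9).

9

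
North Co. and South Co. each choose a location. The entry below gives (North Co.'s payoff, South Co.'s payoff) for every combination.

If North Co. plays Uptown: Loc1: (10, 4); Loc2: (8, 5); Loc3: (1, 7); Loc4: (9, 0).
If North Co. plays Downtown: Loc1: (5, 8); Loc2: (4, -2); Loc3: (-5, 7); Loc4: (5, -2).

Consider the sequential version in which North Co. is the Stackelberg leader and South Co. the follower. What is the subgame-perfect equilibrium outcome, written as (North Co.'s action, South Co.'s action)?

Backward induction with North Co. moving first.
- Uptown: South Co. compares 4, 5, 7, 0 and picks Loc3; North Co. would get 1.
- Downtown: South Co. compares 8, -2, 7, -2 and picks Loc1; North Co. would get 5.
Among 1, 5, the best is 5 at Downtown. Subgame-perfect outcome: (Downtown, Loc1) with payoffs (5, 8).

(Downtown, Loc1)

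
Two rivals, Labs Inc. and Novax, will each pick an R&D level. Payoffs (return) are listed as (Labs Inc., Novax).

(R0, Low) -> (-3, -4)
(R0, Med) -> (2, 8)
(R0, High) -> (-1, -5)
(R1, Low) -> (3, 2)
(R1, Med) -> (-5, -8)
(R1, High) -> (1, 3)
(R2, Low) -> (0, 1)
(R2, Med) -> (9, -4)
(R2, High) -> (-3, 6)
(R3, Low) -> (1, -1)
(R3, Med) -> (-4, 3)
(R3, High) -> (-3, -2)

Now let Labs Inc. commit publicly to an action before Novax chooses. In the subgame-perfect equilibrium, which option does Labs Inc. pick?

R0

Work backward from Novax's decision.
- R0: Novax compares -4, 8, -5 and picks Med; Labs Inc. would get 2.
- R1: Novax compares 2, -8, 3 and picks High; Labs Inc. would get 1.
- R2: Novax compares 1, -4, 6 and picks High; Labs Inc. would get -3.
- R3: Novax compares -1, 3, -2 and picks Med; Labs Inc. would get -4.
Among 2, 1, -3, -4, the best is 2 at R0. Subgame-perfect outcome: (R0, Med) with payoffs (2, 8).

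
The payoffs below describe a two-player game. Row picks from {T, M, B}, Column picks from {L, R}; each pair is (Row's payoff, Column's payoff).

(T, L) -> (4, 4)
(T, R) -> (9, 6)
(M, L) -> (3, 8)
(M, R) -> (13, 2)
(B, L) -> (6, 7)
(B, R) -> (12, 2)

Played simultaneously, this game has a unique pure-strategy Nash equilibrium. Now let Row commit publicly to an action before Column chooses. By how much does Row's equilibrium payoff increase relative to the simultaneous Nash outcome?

3

Column best-responds to each possible Row move:
- T → Column plays R (best of 4, 6); Row gets 9.
- M → Column plays L (best of 8, 2); Row gets 3.
- B → Column plays L (best of 7, 2); Row gets 6.
Among 9, 3, 6, the best is 9 at T. Subgame-perfect outcome: (T, R) with payoffs (9, 6).
Now find the simultaneous Nash equilibrium.
Row's best replies: L→B; R→M.
Column's best replies: T→R; M→L; B→L.
The unique mutual best reply is (B, L), giving (6, 7).
Row's commitment gain: 9 − 6 = 3.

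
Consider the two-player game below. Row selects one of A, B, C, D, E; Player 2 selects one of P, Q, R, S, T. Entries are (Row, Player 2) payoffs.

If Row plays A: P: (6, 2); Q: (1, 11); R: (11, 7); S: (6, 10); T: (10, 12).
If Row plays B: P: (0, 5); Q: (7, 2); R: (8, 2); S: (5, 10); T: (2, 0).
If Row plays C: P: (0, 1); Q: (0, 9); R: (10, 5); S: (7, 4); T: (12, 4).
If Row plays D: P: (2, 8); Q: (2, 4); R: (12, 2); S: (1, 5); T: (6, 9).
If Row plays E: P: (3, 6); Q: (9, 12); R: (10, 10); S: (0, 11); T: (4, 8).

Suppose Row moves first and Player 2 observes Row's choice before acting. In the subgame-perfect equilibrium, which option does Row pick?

A

Work backward from Player 2's decision.
- A: BR = T, leader payoff 10.
- B: BR = S, leader payoff 5.
- C: BR = Q, leader payoff 0.
- D: BR = T, leader payoff 6.
- E: BR = Q, leader payoff 9.
Among 10, 5, 0, 6, 9, the best is 10 at A. Subgame-perfect outcome: (A, T) with payoffs (10, 12).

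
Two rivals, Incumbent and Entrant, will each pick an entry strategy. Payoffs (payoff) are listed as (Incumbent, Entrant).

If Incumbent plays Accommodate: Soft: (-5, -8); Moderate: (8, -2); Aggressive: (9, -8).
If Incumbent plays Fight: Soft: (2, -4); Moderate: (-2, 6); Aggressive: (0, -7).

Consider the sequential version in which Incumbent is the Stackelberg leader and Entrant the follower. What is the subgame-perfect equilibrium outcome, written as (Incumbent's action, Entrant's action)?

(Accommodate, Moderate)

Solve by backward induction (Incumbent leads).
- Accommodate: BR = Moderate, leader payoff 8.
- Fight: BR = Moderate, leader payoff -2.
Maximizing over 8, -2, Incumbent chooses Accommodate. Subgame-perfect outcome: (Accommodate, Moderate) with payoffs (8, -2).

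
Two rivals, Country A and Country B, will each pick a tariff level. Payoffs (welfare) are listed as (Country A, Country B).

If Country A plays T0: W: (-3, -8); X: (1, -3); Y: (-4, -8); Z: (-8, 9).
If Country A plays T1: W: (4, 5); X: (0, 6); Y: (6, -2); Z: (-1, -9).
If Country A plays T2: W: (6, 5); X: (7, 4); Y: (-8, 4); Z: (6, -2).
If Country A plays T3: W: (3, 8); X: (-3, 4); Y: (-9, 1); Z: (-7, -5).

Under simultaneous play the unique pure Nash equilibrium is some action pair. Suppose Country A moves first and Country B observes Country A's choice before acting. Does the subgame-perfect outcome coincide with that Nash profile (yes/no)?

Backward induction with Country A moving first.
- T0: Country B compares -8, -3, -8, 9 and picks Z; Country A would get -8.
- T1: Country B compares 5, 6, -2, -9 and picks X; Country A would get 0.
- T2: Country B compares 5, 4, 4, -2 and picks W; Country A would get 6.
- T3: Country B compares 8, 4, 1, -5 and picks W; Country A would get 3.
Country A's induced payoffs are -8, 0, 6, 3, so Country A commits to T2. Subgame-perfect outcome: (T2, W) with payoffs (6, 5).
Now find the simultaneous Nash equilibrium.
Country A's best replies: W→T2; X→T2; Y→T1; Z→T2.
Country B's best replies: T0→Z; T1→X; T2→W; T3→W.
Only (T2, W) has each player best-responding; Nash payoffs (6, 5).
Sequential outcome (T2, W) coincides with the Nash profile (T2, W).

yes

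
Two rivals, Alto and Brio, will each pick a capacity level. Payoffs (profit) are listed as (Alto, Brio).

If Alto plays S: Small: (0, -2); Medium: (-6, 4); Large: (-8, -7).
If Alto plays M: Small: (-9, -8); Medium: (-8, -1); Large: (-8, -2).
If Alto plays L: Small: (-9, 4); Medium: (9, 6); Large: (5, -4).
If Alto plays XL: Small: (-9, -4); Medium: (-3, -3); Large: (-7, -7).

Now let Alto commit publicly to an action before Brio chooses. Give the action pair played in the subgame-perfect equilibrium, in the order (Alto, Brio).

(L, Medium)

Solve by backward induction (Alto leads).
- S: Brio compares -2, 4, -7 and picks Medium; Alto would get -6.
- M: Brio compares -8, -1, -2 and picks Medium; Alto would get -8.
- L: Brio compares 4, 6, -4 and picks Medium; Alto would get 9.
- XL: Brio compares -4, -3, -7 and picks Medium; Alto would get -3.
Alto's induced payoffs are -6, -8, 9, -3, so Alto commits to L. Subgame-perfect outcome: (L, Medium) with payoffs (9, 6).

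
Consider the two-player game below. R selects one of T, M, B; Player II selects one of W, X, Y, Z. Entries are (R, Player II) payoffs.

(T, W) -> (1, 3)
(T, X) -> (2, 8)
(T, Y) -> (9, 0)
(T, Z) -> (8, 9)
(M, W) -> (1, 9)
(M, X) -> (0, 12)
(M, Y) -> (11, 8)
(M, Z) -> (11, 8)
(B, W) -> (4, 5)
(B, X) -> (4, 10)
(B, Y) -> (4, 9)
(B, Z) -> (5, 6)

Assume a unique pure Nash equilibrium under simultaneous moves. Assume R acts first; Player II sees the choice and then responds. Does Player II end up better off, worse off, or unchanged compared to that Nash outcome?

worse off

Solve by backward induction (R leads).
- T: BR = Z, leader payoff 8.
- M: BR = X, leader payoff 0.
- B: BR = X, leader payoff 4.
Maximizing over 8, 0, 4, R chooses T. Subgame-perfect outcome: (T, Z) with payoffs (8, 9).
Under simultaneous play:
R's best replies: W→B; X→B; Y→M; Z→M.
Player II's best replies: T→Z; M→X; B→X.
The unique mutual best reply is (B, X), giving (4, 10).
Player II earns 9 sequentially versus 10 at the Nash outcome: worse off.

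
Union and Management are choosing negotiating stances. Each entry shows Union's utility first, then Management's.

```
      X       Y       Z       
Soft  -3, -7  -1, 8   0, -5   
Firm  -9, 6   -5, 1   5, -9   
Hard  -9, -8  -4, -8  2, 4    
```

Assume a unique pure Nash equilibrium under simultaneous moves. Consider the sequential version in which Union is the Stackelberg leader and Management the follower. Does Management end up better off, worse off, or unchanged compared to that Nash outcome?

worse off

Work backward from Management's decision.
- Soft → Management plays Y (best of -7, 8, -5); Union gets -1.
- Firm → Management plays X (best of 6, 1, -9); Union gets -9.
- Hard → Management plays Z (best of -8, -8, 4); Union gets 2.
Among -1, -9, 2, the best is 2 at Hard. Subgame-perfect outcome: (Hard, Z) with payoffs (2, 4).
Now find the simultaneous Nash equilibrium.
Union's best replies: X→Soft; Y→Soft; Z→Firm.
Management's best replies: Soft→Y; Firm→X; Hard→Z.
The unique mutual best reply is (Soft, Y), giving (-1, 8).
Management earns 4 sequentially versus 8 at the Nash outcome: worse off.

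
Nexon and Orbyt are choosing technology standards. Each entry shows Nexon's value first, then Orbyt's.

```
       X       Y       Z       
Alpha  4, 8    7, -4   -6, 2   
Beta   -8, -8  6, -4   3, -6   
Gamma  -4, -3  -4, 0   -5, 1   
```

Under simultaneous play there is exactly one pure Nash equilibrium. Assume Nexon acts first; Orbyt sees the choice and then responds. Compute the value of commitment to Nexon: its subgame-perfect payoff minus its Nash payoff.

Work backward from Orbyt's decision.
- Alpha: Orbyt compares 8, -4, 2 and picks X; Nexon would get 4.
- Beta: Orbyt compares -8, -4, -6 and picks Y; Nexon would get 6.
- Gamma: Orbyt compares -3, 0, 1 and picks Z; Nexon would get -5.
Nexon's induced payoffs are 4, 6, -5, so Nexon commits to Beta. Subgame-perfect outcome: (Beta, Y) with payoffs (6, -4).
For the simultaneous game, intersect best replies.
Nexon's best replies: X→Alpha; Y→Alpha; Z→Beta.
Orbyt's best replies: Alpha→X; Beta→Y; Gamma→Z.
Only (Alpha, X) has each player best-responding; Nash payoffs (4, 8).
Nexon's commitment gain: 6 − 4 = 2.

2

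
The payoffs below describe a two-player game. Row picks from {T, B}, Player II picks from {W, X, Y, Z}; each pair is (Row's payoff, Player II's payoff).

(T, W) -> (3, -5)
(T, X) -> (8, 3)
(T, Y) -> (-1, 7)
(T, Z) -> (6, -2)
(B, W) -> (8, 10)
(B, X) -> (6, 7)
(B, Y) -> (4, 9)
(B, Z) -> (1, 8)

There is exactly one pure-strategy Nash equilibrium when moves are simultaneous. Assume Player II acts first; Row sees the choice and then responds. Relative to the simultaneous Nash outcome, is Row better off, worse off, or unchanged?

Row best-responds to each possible Player II move:
- W: Row compares 3, 8 and picks B; Player II would get 10.
- X: Row compares 8, 6 and picks T; Player II would get 3.
- Y: Row compares -1, 4 and picks B; Player II would get 9.
- Z: Row compares 6, 1 and picks T; Player II would get -2.
Among 10, 3, 9, -2, the best is 10 at W. Subgame-perfect outcome: (B, W) with payoffs (8, 10).
Now find the simultaneous Nash equilibrium.
Row's best replies: W→B; X→T; Y→B; Z→T.
Player II's best replies: T→Y; B→W.
Only (B, W) has each player best-responding; Nash payoffs (8, 10).
Row earns 8 sequentially versus 8 at the Nash outcome: unchanged.

unchanged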